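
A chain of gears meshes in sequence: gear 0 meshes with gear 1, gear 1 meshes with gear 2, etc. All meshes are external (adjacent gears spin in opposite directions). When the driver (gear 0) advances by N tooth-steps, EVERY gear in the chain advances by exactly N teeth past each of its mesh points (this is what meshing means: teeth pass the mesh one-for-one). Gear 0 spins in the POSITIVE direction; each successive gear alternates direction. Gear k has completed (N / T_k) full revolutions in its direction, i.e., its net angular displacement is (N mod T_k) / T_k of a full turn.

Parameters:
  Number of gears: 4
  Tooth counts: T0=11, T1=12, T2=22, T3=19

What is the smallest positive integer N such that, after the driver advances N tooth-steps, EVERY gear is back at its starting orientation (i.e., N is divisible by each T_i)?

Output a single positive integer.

Answer: 2508

Derivation:
Gear k returns to start when N is a multiple of T_k.
All gears at start simultaneously when N is a common multiple of [11, 12, 22, 19]; the smallest such N is lcm(11, 12, 22, 19).
Start: lcm = T0 = 11
Fold in T1=12: gcd(11, 12) = 1; lcm(11, 12) = 11 * 12 / 1 = 132 / 1 = 132
Fold in T2=22: gcd(132, 22) = 22; lcm(132, 22) = 132 * 22 / 22 = 2904 / 22 = 132
Fold in T3=19: gcd(132, 19) = 1; lcm(132, 19) = 132 * 19 / 1 = 2508 / 1 = 2508
Full cycle length = 2508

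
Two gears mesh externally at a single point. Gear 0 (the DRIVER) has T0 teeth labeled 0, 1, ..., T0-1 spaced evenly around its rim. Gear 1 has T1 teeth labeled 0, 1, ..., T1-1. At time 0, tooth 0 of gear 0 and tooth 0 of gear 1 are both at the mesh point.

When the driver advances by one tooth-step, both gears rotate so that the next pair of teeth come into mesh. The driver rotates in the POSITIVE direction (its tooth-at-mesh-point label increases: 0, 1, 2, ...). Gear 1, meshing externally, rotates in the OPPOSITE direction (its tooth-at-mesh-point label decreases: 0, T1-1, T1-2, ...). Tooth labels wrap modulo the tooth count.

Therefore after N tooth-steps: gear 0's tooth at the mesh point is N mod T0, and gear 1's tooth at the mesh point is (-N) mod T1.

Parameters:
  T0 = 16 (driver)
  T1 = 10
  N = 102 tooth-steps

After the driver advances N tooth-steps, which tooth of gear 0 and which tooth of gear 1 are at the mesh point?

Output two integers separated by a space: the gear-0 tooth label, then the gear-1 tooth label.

Answer: 6 8

Derivation:
Gear 0 (driver, T0=16): tooth at mesh = N mod T0
  102 = 6 * 16 + 6, so 102 mod 16 = 6
  gear 0 tooth = 6
Gear 1 (driven, T1=10): tooth at mesh = (-N) mod T1
  102 = 10 * 10 + 2, so 102 mod 10 = 2
  (-102) mod 10 = (-2) mod 10 = 10 - 2 = 8
Mesh after 102 steps: gear-0 tooth 6 meets gear-1 tooth 8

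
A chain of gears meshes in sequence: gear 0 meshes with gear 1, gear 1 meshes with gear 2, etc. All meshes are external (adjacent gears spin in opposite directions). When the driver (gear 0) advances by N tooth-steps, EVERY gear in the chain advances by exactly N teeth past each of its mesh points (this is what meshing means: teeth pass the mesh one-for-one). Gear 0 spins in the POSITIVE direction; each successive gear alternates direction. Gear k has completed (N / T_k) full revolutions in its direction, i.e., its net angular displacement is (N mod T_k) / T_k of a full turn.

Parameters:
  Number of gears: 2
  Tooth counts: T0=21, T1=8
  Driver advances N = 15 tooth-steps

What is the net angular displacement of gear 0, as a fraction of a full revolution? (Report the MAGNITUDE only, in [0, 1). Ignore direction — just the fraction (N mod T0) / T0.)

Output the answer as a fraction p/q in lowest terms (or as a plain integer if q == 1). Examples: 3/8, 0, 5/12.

Answer: 5/7

Derivation:
Chain of 2 gears, tooth counts: [21, 8]
  gear 0: T0=21, direction=positive, advance = 15 mod 21 = 15 teeth = 15/21 turn
  gear 1: T1=8, direction=negative, advance = 15 mod 8 = 7 teeth = 7/8 turn
Gear 0: 15 mod 21 = 15
Fraction = 15 / 21 = 5/7 (gcd(15,21)=3) = 5/7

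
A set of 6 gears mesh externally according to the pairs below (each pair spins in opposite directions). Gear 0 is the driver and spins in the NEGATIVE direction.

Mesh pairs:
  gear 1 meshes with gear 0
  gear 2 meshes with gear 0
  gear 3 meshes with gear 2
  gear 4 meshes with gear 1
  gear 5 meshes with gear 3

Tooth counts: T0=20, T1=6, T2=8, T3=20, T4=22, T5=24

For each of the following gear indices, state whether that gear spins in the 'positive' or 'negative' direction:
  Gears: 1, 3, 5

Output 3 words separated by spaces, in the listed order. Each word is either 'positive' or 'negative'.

Gear 0 (driver): negative (depth 0)
  gear 1: meshes with gear 0 -> depth 1 -> positive (opposite of gear 0)
  gear 2: meshes with gear 0 -> depth 1 -> positive (opposite of gear 0)
  gear 3: meshes with gear 2 -> depth 2 -> negative (opposite of gear 2)
  gear 4: meshes with gear 1 -> depth 2 -> negative (opposite of gear 1)
  gear 5: meshes with gear 3 -> depth 3 -> positive (opposite of gear 3)
Queried indices 1, 3, 5 -> positive, negative, positive

Answer: positive negative positive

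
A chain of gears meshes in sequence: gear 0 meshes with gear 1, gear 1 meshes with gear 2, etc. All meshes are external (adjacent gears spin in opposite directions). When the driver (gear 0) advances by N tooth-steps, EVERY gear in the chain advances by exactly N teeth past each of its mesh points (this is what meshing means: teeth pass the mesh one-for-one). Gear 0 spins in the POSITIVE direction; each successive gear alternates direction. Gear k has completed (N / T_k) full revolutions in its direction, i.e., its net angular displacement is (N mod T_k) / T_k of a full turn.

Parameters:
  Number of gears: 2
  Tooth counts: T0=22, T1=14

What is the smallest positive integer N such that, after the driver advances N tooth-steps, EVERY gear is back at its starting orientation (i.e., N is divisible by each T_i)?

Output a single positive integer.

Gear k returns to start when N is a multiple of T_k.
All gears at start simultaneously when N is a common multiple of [22, 14]; the smallest such N is lcm(22, 14).
Start: lcm = T0 = 22
Fold in T1=14: gcd(22, 14) = 2; lcm(22, 14) = 22 * 14 / 2 = 308 / 2 = 154
Full cycle length = 154

Answer: 154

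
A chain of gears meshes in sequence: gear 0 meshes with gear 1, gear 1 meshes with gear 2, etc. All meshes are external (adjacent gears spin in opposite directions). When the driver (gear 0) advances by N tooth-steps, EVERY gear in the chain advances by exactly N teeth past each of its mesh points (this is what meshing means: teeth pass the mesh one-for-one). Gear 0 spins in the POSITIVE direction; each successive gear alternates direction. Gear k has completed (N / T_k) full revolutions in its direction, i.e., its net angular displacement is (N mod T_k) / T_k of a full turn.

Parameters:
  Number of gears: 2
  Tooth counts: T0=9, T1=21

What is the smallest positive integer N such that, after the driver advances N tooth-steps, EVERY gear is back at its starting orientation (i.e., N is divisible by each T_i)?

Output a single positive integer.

Answer: 63

Derivation:
Gear k returns to start when N is a multiple of T_k.
All gears at start simultaneously when N is a common multiple of [9, 21]; the smallest such N is lcm(9, 21).
Start: lcm = T0 = 9
Fold in T1=21: gcd(9, 21) = 3; lcm(9, 21) = 9 * 21 / 3 = 189 / 3 = 63
Full cycle length = 63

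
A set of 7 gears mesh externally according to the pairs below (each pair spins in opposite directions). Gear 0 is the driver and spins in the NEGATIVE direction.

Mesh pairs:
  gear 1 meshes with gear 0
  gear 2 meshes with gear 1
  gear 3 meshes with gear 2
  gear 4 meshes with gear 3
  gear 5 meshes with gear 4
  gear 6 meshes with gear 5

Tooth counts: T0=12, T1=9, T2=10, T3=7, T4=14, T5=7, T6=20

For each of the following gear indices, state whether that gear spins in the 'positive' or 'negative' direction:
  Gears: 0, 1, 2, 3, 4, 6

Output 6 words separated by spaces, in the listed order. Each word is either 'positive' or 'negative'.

Answer: negative positive negative positive negative negative

Derivation:
Gear 0 (driver): negative (depth 0)
  gear 1: meshes with gear 0 -> depth 1 -> positive (opposite of gear 0)
  gear 2: meshes with gear 1 -> depth 2 -> negative (opposite of gear 1)
  gear 3: meshes with gear 2 -> depth 3 -> positive (opposite of gear 2)
  gear 4: meshes with gear 3 -> depth 4 -> negative (opposite of gear 3)
  gear 5: meshes with gear 4 -> depth 5 -> positive (opposite of gear 4)
  gear 6: meshes with gear 5 -> depth 6 -> negative (opposite of gear 5)
Queried indices 0, 1, 2, 3, 4, 6 -> negative, positive, negative, positive, negative, negative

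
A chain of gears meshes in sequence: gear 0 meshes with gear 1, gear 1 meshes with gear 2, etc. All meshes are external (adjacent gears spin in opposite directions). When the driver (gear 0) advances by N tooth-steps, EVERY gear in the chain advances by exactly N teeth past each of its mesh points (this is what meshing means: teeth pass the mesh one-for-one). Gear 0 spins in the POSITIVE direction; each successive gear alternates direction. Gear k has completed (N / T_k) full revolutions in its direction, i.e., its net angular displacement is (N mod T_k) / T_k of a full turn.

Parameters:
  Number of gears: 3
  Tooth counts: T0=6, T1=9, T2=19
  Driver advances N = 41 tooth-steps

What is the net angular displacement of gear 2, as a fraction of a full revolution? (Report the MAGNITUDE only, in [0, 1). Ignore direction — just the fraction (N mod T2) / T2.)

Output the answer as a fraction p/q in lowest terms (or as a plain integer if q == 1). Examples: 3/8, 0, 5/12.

Answer: 3/19

Derivation:
Chain of 3 gears, tooth counts: [6, 9, 19]
  gear 0: T0=6, direction=positive, advance = 41 mod 6 = 5 teeth = 5/6 turn
  gear 1: T1=9, direction=negative, advance = 41 mod 9 = 5 teeth = 5/9 turn
  gear 2: T2=19, direction=positive, advance = 41 mod 19 = 3 teeth = 3/19 turn
Gear 2: 41 mod 19 = 3
Fraction = 3 / 19 = 3/19 (gcd(3,19)=1) = 3/19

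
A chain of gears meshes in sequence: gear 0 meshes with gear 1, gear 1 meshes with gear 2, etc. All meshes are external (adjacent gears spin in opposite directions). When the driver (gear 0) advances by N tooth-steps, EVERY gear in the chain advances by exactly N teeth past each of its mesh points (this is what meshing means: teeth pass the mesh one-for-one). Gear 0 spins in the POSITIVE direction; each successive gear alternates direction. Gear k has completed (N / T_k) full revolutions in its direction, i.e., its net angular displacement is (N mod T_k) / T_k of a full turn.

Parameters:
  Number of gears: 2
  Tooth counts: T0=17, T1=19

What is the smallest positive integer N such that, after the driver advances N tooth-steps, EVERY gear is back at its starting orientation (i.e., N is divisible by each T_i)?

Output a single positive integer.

Answer: 323

Derivation:
Gear k returns to start when N is a multiple of T_k.
All gears at start simultaneously when N is a common multiple of [17, 19]; the smallest such N is lcm(17, 19).
Start: lcm = T0 = 17
Fold in T1=19: gcd(17, 19) = 1; lcm(17, 19) = 17 * 19 / 1 = 323 / 1 = 323
Full cycle length = 323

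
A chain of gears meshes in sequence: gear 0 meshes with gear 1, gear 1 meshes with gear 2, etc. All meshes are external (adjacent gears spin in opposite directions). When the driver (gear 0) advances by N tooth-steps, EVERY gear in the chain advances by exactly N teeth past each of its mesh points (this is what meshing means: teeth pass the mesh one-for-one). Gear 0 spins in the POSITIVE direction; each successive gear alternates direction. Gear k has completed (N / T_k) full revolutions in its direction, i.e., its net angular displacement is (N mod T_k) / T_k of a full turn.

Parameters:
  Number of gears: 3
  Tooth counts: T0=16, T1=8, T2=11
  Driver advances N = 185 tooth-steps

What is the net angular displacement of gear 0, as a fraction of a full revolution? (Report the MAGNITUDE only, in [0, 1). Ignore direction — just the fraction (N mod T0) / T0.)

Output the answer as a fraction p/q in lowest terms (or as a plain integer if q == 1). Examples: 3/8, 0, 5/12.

Answer: 9/16

Derivation:
Chain of 3 gears, tooth counts: [16, 8, 11]
  gear 0: T0=16, direction=positive, advance = 185 mod 16 = 9 teeth = 9/16 turn
  gear 1: T1=8, direction=negative, advance = 185 mod 8 = 1 teeth = 1/8 turn
  gear 2: T2=11, direction=positive, advance = 185 mod 11 = 9 teeth = 9/11 turn
Gear 0: 185 mod 16 = 9
Fraction = 9 / 16 = 9/16 (gcd(9,16)=1) = 9/16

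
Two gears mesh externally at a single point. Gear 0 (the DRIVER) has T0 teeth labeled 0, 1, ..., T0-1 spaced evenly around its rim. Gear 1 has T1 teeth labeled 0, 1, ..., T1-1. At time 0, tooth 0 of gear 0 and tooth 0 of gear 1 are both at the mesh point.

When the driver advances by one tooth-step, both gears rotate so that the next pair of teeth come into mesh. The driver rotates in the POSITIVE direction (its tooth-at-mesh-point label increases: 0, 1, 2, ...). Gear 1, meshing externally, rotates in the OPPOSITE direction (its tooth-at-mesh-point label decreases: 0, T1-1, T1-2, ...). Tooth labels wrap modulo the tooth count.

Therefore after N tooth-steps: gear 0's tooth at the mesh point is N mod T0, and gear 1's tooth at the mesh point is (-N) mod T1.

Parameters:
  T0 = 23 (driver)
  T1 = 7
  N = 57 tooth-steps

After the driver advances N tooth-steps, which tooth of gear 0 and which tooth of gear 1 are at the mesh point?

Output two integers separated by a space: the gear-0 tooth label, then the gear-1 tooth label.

Gear 0 (driver, T0=23): tooth at mesh = N mod T0
  57 = 2 * 23 + 11, so 57 mod 23 = 11
  gear 0 tooth = 11
Gear 1 (driven, T1=7): tooth at mesh = (-N) mod T1
  57 = 8 * 7 + 1, so 57 mod 7 = 1
  (-57) mod 7 = (-1) mod 7 = 7 - 1 = 6
Mesh after 57 steps: gear-0 tooth 11 meets gear-1 tooth 6

Answer: 11 6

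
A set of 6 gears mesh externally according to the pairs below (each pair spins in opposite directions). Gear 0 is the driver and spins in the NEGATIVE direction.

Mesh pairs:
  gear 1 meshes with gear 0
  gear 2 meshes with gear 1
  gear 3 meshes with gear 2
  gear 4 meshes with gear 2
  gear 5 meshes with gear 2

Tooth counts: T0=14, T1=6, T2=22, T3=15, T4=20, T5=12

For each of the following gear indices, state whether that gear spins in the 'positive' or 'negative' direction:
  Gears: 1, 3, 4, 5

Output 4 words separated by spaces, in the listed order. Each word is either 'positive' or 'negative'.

Answer: positive positive positive positive

Derivation:
Gear 0 (driver): negative (depth 0)
  gear 1: meshes with gear 0 -> depth 1 -> positive (opposite of gear 0)
  gear 2: meshes with gear 1 -> depth 2 -> negative (opposite of gear 1)
  gear 3: meshes with gear 2 -> depth 3 -> positive (opposite of gear 2)
  gear 4: meshes with gear 2 -> depth 3 -> positive (opposite of gear 2)
  gear 5: meshes with gear 2 -> depth 3 -> positive (opposite of gear 2)
Queried indices 1, 3, 4, 5 -> positive, positive, positive, positive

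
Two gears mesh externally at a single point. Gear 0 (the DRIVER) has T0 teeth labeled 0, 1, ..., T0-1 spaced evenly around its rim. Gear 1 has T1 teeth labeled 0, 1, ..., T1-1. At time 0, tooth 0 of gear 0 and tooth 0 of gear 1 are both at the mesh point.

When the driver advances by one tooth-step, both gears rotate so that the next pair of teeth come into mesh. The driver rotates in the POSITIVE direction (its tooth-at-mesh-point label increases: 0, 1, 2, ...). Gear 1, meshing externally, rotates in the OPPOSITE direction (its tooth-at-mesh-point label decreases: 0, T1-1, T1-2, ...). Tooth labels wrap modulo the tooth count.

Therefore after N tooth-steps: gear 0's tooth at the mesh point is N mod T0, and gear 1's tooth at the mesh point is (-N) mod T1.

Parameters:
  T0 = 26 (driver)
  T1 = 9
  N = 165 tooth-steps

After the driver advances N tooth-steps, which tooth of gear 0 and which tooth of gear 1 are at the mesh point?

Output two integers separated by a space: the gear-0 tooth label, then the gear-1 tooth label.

Gear 0 (driver, T0=26): tooth at mesh = N mod T0
  165 = 6 * 26 + 9, so 165 mod 26 = 9
  gear 0 tooth = 9
Gear 1 (driven, T1=9): tooth at mesh = (-N) mod T1
  165 = 18 * 9 + 3, so 165 mod 9 = 3
  (-165) mod 9 = (-3) mod 9 = 9 - 3 = 6
Mesh after 165 steps: gear-0 tooth 9 meets gear-1 tooth 6

Answer: 9 6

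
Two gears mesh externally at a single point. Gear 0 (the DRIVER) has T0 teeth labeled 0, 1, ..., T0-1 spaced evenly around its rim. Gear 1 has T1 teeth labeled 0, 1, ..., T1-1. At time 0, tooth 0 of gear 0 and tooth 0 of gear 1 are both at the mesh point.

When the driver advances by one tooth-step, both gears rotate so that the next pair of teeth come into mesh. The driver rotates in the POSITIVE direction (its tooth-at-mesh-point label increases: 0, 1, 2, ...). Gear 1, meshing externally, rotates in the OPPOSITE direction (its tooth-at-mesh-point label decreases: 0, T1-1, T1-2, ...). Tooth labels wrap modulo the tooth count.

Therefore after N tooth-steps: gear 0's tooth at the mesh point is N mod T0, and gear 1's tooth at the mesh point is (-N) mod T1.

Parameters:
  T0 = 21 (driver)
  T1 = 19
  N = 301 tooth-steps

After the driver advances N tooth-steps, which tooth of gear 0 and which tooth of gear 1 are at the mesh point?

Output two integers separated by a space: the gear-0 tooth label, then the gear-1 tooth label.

Gear 0 (driver, T0=21): tooth at mesh = N mod T0
  301 = 14 * 21 + 7, so 301 mod 21 = 7
  gear 0 tooth = 7
Gear 1 (driven, T1=19): tooth at mesh = (-N) mod T1
  301 = 15 * 19 + 16, so 301 mod 19 = 16
  (-301) mod 19 = (-16) mod 19 = 19 - 16 = 3
Mesh after 301 steps: gear-0 tooth 7 meets gear-1 tooth 3

Answer: 7 3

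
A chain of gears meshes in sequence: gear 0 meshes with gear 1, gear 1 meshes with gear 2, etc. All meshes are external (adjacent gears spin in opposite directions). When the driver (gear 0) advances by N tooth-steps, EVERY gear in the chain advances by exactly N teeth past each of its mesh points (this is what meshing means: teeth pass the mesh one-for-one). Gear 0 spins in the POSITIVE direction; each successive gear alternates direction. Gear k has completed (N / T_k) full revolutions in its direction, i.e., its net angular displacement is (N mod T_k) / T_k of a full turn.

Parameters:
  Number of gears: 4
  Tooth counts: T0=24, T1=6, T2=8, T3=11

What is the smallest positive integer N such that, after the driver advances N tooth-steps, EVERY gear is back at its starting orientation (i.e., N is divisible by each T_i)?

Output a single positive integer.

Answer: 264

Derivation:
Gear k returns to start when N is a multiple of T_k.
All gears at start simultaneously when N is a common multiple of [24, 6, 8, 11]; the smallest such N is lcm(24, 6, 8, 11).
Start: lcm = T0 = 24
Fold in T1=6: gcd(24, 6) = 6; lcm(24, 6) = 24 * 6 / 6 = 144 / 6 = 24
Fold in T2=8: gcd(24, 8) = 8; lcm(24, 8) = 24 * 8 / 8 = 192 / 8 = 24
Fold in T3=11: gcd(24, 11) = 1; lcm(24, 11) = 24 * 11 / 1 = 264 / 1 = 264
Full cycle length = 264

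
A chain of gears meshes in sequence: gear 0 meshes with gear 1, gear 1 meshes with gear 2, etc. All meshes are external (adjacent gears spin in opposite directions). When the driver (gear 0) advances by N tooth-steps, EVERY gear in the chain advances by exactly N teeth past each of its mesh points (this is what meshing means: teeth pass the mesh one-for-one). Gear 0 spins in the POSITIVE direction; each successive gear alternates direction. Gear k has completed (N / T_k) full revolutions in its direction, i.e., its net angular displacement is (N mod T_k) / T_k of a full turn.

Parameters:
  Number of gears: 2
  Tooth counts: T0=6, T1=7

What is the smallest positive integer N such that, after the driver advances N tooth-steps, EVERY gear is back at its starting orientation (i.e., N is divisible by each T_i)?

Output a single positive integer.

Gear k returns to start when N is a multiple of T_k.
All gears at start simultaneously when N is a common multiple of [6, 7]; the smallest such N is lcm(6, 7).
Start: lcm = T0 = 6
Fold in T1=7: gcd(6, 7) = 1; lcm(6, 7) = 6 * 7 / 1 = 42 / 1 = 42
Full cycle length = 42

Answer: 42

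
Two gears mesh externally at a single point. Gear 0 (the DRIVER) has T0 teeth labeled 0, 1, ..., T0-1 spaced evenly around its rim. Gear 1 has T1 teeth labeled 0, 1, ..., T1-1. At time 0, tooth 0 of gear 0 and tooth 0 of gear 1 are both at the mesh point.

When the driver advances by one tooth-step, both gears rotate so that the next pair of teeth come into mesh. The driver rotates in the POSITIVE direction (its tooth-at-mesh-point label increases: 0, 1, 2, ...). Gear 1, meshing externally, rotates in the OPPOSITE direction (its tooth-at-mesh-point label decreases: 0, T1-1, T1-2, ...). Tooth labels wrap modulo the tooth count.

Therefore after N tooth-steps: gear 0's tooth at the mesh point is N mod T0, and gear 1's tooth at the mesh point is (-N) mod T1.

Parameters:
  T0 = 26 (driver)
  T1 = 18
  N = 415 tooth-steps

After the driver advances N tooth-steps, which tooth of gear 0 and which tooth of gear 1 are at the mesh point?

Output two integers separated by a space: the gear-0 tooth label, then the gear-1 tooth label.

Gear 0 (driver, T0=26): tooth at mesh = N mod T0
  415 = 15 * 26 + 25, so 415 mod 26 = 25
  gear 0 tooth = 25
Gear 1 (driven, T1=18): tooth at mesh = (-N) mod T1
  415 = 23 * 18 + 1, so 415 mod 18 = 1
  (-415) mod 18 = (-1) mod 18 = 18 - 1 = 17
Mesh after 415 steps: gear-0 tooth 25 meets gear-1 tooth 17

Answer: 25 17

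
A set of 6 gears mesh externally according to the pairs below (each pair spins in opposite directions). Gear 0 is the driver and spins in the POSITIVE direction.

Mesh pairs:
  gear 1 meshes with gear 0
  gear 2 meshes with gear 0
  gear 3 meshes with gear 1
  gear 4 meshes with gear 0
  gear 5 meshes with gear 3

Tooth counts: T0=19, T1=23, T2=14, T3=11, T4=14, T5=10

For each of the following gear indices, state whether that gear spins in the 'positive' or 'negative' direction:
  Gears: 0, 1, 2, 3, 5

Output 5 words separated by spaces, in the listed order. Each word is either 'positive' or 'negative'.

Gear 0 (driver): positive (depth 0)
  gear 1: meshes with gear 0 -> depth 1 -> negative (opposite of gear 0)
  gear 2: meshes with gear 0 -> depth 1 -> negative (opposite of gear 0)
  gear 3: meshes with gear 1 -> depth 2 -> positive (opposite of gear 1)
  gear 4: meshes with gear 0 -> depth 1 -> negative (opposite of gear 0)
  gear 5: meshes with gear 3 -> depth 3 -> negative (opposite of gear 3)
Queried indices 0, 1, 2, 3, 5 -> positive, negative, negative, positive, negative

Answer: positive negative negative positive negative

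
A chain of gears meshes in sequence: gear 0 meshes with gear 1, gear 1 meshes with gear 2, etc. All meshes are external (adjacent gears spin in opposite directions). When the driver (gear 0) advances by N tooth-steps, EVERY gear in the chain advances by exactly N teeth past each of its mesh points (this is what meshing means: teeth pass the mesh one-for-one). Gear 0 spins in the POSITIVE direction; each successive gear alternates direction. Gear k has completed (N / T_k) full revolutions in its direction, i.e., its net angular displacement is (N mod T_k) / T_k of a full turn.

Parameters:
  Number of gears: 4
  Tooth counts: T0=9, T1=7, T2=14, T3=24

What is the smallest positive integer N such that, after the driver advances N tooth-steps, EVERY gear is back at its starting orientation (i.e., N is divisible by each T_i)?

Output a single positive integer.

Answer: 504

Derivation:
Gear k returns to start when N is a multiple of T_k.
All gears at start simultaneously when N is a common multiple of [9, 7, 14, 24]; the smallest such N is lcm(9, 7, 14, 24).
Start: lcm = T0 = 9
Fold in T1=7: gcd(9, 7) = 1; lcm(9, 7) = 9 * 7 / 1 = 63 / 1 = 63
Fold in T2=14: gcd(63, 14) = 7; lcm(63, 14) = 63 * 14 / 7 = 882 / 7 = 126
Fold in T3=24: gcd(126, 24) = 6; lcm(126, 24) = 126 * 24 / 6 = 3024 / 6 = 504
Full cycle length = 504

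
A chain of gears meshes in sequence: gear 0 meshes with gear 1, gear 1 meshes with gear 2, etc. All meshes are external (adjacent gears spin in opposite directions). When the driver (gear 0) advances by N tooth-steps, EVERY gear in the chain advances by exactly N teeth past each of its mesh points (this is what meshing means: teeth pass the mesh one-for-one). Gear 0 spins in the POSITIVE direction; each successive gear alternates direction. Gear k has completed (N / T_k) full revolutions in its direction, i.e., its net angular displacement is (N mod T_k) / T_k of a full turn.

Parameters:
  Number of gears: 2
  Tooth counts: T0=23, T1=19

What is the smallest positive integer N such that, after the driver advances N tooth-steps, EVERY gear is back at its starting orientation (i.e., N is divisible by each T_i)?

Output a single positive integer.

Gear k returns to start when N is a multiple of T_k.
All gears at start simultaneously when N is a common multiple of [23, 19]; the smallest such N is lcm(23, 19).
Start: lcm = T0 = 23
Fold in T1=19: gcd(23, 19) = 1; lcm(23, 19) = 23 * 19 / 1 = 437 / 1 = 437
Full cycle length = 437

Answer: 437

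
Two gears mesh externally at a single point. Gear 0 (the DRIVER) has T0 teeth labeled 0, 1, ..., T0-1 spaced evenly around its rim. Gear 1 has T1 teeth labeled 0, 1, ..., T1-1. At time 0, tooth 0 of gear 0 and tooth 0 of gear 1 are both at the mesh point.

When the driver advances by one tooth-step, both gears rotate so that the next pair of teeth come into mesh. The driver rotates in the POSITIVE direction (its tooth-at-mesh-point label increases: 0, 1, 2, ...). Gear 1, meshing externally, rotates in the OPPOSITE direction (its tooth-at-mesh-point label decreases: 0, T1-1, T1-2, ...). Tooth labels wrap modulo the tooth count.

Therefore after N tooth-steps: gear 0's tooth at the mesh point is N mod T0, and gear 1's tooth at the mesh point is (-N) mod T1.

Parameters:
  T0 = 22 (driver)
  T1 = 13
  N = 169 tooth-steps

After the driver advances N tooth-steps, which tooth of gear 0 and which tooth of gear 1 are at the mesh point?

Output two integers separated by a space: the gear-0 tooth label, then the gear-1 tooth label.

Gear 0 (driver, T0=22): tooth at mesh = N mod T0
  169 = 7 * 22 + 15, so 169 mod 22 = 15
  gear 0 tooth = 15
Gear 1 (driven, T1=13): tooth at mesh = (-N) mod T1
  169 = 13 * 13 + 0, so 169 mod 13 = 0
  (-169) mod 13 = 0
Mesh after 169 steps: gear-0 tooth 15 meets gear-1 tooth 0

Answer: 15 0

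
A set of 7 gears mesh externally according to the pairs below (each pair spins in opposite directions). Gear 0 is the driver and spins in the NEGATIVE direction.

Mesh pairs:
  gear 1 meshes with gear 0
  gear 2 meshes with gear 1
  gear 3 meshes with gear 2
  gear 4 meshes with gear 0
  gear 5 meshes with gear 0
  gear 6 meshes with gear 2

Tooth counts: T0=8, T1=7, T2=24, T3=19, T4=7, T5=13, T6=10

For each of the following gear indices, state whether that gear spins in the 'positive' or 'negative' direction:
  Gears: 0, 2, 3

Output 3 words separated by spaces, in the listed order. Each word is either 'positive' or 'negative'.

Answer: negative negative positive

Derivation:
Gear 0 (driver): negative (depth 0)
  gear 1: meshes with gear 0 -> depth 1 -> positive (opposite of gear 0)
  gear 2: meshes with gear 1 -> depth 2 -> negative (opposite of gear 1)
  gear 3: meshes with gear 2 -> depth 3 -> positive (opposite of gear 2)
  gear 4: meshes with gear 0 -> depth 1 -> positive (opposite of gear 0)
  gear 5: meshes with gear 0 -> depth 1 -> positive (opposite of gear 0)
  gear 6: meshes with gear 2 -> depth 3 -> positive (opposite of gear 2)
Queried indices 0, 2, 3 -> negative, negative, positive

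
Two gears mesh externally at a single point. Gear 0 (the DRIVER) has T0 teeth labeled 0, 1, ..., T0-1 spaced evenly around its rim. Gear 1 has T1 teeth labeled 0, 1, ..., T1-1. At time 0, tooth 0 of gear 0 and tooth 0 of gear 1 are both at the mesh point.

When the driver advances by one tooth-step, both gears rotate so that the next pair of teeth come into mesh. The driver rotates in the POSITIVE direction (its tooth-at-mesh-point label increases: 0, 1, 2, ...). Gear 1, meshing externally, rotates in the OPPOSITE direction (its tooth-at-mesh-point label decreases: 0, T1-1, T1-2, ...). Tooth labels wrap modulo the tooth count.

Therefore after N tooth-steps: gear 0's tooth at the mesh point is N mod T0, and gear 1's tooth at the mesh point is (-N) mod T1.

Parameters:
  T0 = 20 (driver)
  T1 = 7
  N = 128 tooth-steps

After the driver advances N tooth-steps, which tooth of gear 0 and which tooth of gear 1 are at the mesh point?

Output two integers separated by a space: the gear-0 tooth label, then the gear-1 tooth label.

Gear 0 (driver, T0=20): tooth at mesh = N mod T0
  128 = 6 * 20 + 8, so 128 mod 20 = 8
  gear 0 tooth = 8
Gear 1 (driven, T1=7): tooth at mesh = (-N) mod T1
  128 = 18 * 7 + 2, so 128 mod 7 = 2
  (-128) mod 7 = (-2) mod 7 = 7 - 2 = 5
Mesh after 128 steps: gear-0 tooth 8 meets gear-1 tooth 5

Answer: 8 5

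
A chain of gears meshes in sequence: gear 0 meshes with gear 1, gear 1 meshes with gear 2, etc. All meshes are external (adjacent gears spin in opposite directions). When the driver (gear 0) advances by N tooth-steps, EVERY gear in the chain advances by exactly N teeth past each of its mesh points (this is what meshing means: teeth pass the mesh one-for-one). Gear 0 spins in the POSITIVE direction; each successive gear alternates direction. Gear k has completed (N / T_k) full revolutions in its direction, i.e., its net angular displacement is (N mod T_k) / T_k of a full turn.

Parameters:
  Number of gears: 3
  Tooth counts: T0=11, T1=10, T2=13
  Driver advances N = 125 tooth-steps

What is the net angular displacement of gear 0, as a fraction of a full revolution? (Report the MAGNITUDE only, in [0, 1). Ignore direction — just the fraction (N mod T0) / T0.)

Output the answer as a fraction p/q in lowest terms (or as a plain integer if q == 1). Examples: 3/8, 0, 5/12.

Chain of 3 gears, tooth counts: [11, 10, 13]
  gear 0: T0=11, direction=positive, advance = 125 mod 11 = 4 teeth = 4/11 turn
  gear 1: T1=10, direction=negative, advance = 125 mod 10 = 5 teeth = 5/10 turn
  gear 2: T2=13, direction=positive, advance = 125 mod 13 = 8 teeth = 8/13 turn
Gear 0: 125 mod 11 = 4
Fraction = 4 / 11 = 4/11 (gcd(4,11)=1) = 4/11

Answer: 4/11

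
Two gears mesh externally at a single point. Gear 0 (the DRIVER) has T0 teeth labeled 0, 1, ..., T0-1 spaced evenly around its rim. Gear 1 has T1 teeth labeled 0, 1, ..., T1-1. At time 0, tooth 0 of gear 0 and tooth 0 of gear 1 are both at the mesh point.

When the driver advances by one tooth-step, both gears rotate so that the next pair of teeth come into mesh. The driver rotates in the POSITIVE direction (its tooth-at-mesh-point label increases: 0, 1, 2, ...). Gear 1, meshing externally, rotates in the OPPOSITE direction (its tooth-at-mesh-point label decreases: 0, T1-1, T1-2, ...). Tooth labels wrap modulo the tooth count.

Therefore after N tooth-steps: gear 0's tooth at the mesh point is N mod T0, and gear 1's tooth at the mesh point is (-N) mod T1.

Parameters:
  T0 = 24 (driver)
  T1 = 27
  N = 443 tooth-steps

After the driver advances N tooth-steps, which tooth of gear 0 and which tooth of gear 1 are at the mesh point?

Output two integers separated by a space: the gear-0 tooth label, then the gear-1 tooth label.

Answer: 11 16

Derivation:
Gear 0 (driver, T0=24): tooth at mesh = N mod T0
  443 = 18 * 24 + 11, so 443 mod 24 = 11
  gear 0 tooth = 11
Gear 1 (driven, T1=27): tooth at mesh = (-N) mod T1
  443 = 16 * 27 + 11, so 443 mod 27 = 11
  (-443) mod 27 = (-11) mod 27 = 27 - 11 = 16
Mesh after 443 steps: gear-0 tooth 11 meets gear-1 tooth 16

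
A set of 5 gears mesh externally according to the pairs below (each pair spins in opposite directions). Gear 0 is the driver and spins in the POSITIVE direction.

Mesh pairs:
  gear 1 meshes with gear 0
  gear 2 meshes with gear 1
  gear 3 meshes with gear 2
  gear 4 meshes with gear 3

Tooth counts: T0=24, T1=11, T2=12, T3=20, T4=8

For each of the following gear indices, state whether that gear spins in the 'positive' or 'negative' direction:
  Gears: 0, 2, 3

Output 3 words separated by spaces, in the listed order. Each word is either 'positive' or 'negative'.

Gear 0 (driver): positive (depth 0)
  gear 1: meshes with gear 0 -> depth 1 -> negative (opposite of gear 0)
  gear 2: meshes with gear 1 -> depth 2 -> positive (opposite of gear 1)
  gear 3: meshes with gear 2 -> depth 3 -> negative (opposite of gear 2)
  gear 4: meshes with gear 3 -> depth 4 -> positive (opposite of gear 3)
Queried indices 0, 2, 3 -> positive, positive, negative

Answer: positive positive negative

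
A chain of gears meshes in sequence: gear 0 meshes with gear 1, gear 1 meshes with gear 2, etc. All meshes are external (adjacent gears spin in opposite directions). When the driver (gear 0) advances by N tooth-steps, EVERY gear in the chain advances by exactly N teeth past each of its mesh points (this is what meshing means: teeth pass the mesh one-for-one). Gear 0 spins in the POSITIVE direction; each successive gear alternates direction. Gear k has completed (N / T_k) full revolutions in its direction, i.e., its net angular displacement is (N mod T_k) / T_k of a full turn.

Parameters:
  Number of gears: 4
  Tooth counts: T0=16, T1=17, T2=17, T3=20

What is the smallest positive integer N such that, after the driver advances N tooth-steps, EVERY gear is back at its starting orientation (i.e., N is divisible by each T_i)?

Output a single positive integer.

Answer: 1360

Derivation:
Gear k returns to start when N is a multiple of T_k.
All gears at start simultaneously when N is a common multiple of [16, 17, 17, 20]; the smallest such N is lcm(16, 17, 17, 20).
Start: lcm = T0 = 16
Fold in T1=17: gcd(16, 17) = 1; lcm(16, 17) = 16 * 17 / 1 = 272 / 1 = 272
Fold in T2=17: gcd(272, 17) = 17; lcm(272, 17) = 272 * 17 / 17 = 4624 / 17 = 272
Fold in T3=20: gcd(272, 20) = 4; lcm(272, 20) = 272 * 20 / 4 = 5440 / 4 = 1360
Full cycle length = 1360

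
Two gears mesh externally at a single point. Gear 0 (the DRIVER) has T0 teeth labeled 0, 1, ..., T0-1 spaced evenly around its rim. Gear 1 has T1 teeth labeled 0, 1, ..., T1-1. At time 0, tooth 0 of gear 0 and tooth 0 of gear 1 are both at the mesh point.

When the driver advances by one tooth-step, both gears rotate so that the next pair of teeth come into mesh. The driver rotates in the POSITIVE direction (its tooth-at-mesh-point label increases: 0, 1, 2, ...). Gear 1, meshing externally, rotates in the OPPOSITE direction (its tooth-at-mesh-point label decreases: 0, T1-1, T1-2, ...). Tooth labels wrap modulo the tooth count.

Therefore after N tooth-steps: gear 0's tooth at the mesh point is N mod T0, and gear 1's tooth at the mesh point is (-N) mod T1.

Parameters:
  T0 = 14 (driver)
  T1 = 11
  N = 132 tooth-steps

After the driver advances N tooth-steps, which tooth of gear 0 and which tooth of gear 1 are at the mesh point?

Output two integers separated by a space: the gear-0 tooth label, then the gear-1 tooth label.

Answer: 6 0

Derivation:
Gear 0 (driver, T0=14): tooth at mesh = N mod T0
  132 = 9 * 14 + 6, so 132 mod 14 = 6
  gear 0 tooth = 6
Gear 1 (driven, T1=11): tooth at mesh = (-N) mod T1
  132 = 12 * 11 + 0, so 132 mod 11 = 0
  (-132) mod 11 = 0
Mesh after 132 steps: gear-0 tooth 6 meets gear-1 tooth 0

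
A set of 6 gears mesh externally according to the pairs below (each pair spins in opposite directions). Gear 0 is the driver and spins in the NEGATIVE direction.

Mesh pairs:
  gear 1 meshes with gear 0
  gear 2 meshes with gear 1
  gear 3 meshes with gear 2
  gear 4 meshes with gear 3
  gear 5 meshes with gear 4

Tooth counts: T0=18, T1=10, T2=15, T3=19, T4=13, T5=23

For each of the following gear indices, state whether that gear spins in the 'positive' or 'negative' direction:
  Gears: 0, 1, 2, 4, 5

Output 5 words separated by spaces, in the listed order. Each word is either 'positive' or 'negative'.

Answer: negative positive negative negative positive

Derivation:
Gear 0 (driver): negative (depth 0)
  gear 1: meshes with gear 0 -> depth 1 -> positive (opposite of gear 0)
  gear 2: meshes with gear 1 -> depth 2 -> negative (opposite of gear 1)
  gear 3: meshes with gear 2 -> depth 3 -> positive (opposite of gear 2)
  gear 4: meshes with gear 3 -> depth 4 -> negative (opposite of gear 3)
  gear 5: meshes with gear 4 -> depth 5 -> positive (opposite of gear 4)
Queried indices 0, 1, 2, 4, 5 -> negative, positive, negative, negative, positive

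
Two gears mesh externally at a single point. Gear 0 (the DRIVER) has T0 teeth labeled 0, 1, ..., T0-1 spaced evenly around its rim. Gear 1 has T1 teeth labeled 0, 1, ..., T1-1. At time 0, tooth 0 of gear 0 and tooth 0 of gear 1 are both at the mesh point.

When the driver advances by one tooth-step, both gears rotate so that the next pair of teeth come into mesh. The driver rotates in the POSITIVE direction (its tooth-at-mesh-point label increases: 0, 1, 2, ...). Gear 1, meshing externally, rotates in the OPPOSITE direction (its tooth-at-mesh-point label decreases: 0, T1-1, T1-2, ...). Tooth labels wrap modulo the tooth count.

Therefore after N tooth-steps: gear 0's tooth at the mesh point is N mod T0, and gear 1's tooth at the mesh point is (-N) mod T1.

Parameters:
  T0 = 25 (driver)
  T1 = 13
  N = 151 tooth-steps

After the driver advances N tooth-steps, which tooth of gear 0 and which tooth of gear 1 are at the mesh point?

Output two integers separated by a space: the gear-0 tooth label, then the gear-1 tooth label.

Gear 0 (driver, T0=25): tooth at mesh = N mod T0
  151 = 6 * 25 + 1, so 151 mod 25 = 1
  gear 0 tooth = 1
Gear 1 (driven, T1=13): tooth at mesh = (-N) mod T1
  151 = 11 * 13 + 8, so 151 mod 13 = 8
  (-151) mod 13 = (-8) mod 13 = 13 - 8 = 5
Mesh after 151 steps: gear-0 tooth 1 meets gear-1 tooth 5

Answer: 1 5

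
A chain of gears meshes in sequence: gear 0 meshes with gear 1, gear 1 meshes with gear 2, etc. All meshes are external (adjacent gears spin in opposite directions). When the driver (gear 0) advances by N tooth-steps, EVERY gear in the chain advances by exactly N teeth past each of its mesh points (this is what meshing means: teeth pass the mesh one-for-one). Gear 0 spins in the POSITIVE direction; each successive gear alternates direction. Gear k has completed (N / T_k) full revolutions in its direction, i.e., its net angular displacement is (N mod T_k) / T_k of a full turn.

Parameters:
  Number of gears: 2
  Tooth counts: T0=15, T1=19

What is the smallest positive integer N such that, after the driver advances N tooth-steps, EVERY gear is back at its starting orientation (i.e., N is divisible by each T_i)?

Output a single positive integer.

Answer: 285

Derivation:
Gear k returns to start when N is a multiple of T_k.
All gears at start simultaneously when N is a common multiple of [15, 19]; the smallest such N is lcm(15, 19).
Start: lcm = T0 = 15
Fold in T1=19: gcd(15, 19) = 1; lcm(15, 19) = 15 * 19 / 1 = 285 / 1 = 285
Full cycle length = 285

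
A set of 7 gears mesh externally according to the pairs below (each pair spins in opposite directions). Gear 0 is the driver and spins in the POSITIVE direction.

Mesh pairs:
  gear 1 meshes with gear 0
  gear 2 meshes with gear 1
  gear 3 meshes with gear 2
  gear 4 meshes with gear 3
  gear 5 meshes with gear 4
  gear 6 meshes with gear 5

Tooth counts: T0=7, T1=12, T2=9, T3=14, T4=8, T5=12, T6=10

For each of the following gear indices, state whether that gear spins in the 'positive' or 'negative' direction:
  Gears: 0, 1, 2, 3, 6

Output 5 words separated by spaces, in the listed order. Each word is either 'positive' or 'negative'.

Answer: positive negative positive negative positive

Derivation:
Gear 0 (driver): positive (depth 0)
  gear 1: meshes with gear 0 -> depth 1 -> negative (opposite of gear 0)
  gear 2: meshes with gear 1 -> depth 2 -> positive (opposite of gear 1)
  gear 3: meshes with gear 2 -> depth 3 -> negative (opposite of gear 2)
  gear 4: meshes with gear 3 -> depth 4 -> positive (opposite of gear 3)
  gear 5: meshes with gear 4 -> depth 5 -> negative (opposite of gear 4)
  gear 6: meshes with gear 5 -> depth 6 -> positive (opposite of gear 5)
Queried indices 0, 1, 2, 3, 6 -> positive, negative, positive, negative, positive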